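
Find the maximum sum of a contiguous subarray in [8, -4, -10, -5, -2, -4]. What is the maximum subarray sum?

Using Kadane's algorithm on [8, -4, -10, -5, -2, -4]:

Scanning through the array:
Position 1 (value -4): max_ending_here = 4, max_so_far = 8
Position 2 (value -10): max_ending_here = -6, max_so_far = 8
Position 3 (value -5): max_ending_here = -5, max_so_far = 8
Position 4 (value -2): max_ending_here = -2, max_so_far = 8
Position 5 (value -4): max_ending_here = -4, max_so_far = 8

Maximum subarray: [8]
Maximum sum: 8

The maximum subarray is [8] with sum 8. This subarray runs from index 0 to index 0.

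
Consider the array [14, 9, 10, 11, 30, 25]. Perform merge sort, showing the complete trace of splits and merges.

Merge sort trace:

Split: [14, 9, 10, 11, 30, 25] -> [14, 9, 10] and [11, 30, 25]
  Split: [14, 9, 10] -> [14] and [9, 10]
    Split: [9, 10] -> [9] and [10]
    Merge: [9] + [10] -> [9, 10]
  Merge: [14] + [9, 10] -> [9, 10, 14]
  Split: [11, 30, 25] -> [11] and [30, 25]
    Split: [30, 25] -> [30] and [25]
    Merge: [30] + [25] -> [25, 30]
  Merge: [11] + [25, 30] -> [11, 25, 30]
Merge: [9, 10, 14] + [11, 25, 30] -> [9, 10, 11, 14, 25, 30]

Final sorted array: [9, 10, 11, 14, 25, 30]

The merge sort proceeds by recursively splitting the array and merging sorted halves.
After all merges, the sorted array is [9, 10, 11, 14, 25, 30].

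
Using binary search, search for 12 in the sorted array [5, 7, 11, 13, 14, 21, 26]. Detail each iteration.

Binary search for 12 in [5, 7, 11, 13, 14, 21, 26]:

lo=0, hi=6, mid=3, arr[mid]=13 -> 13 > 12, search left half
lo=0, hi=2, mid=1, arr[mid]=7 -> 7 < 12, search right half
lo=2, hi=2, mid=2, arr[mid]=11 -> 11 < 12, search right half
lo=3 > hi=2, target 12 not found

Binary search determines that 12 is not in the array after 3 comparisons. The search space was exhausted without finding the target.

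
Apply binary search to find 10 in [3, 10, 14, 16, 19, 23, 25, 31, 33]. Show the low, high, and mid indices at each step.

Binary search for 10 in [3, 10, 14, 16, 19, 23, 25, 31, 33]:

lo=0, hi=8, mid=4, arr[mid]=19 -> 19 > 10, search left half
lo=0, hi=3, mid=1, arr[mid]=10 -> Found target at index 1!

Binary search finds 10 at index 1 after 2 comparisons. The search repeatedly halves the search space by comparing with the middle element.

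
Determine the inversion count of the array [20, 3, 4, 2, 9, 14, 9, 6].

Finding inversions in [20, 3, 4, 2, 9, 14, 9, 6]:

(0, 1): arr[0]=20 > arr[1]=3
(0, 2): arr[0]=20 > arr[2]=4
(0, 3): arr[0]=20 > arr[3]=2
(0, 4): arr[0]=20 > arr[4]=9
(0, 5): arr[0]=20 > arr[5]=14
(0, 6): arr[0]=20 > arr[6]=9
(0, 7): arr[0]=20 > arr[7]=6
(1, 3): arr[1]=3 > arr[3]=2
(2, 3): arr[2]=4 > arr[3]=2
(4, 7): arr[4]=9 > arr[7]=6
(5, 6): arr[5]=14 > arr[6]=9
(5, 7): arr[5]=14 > arr[7]=6
(6, 7): arr[6]=9 > arr[7]=6

Total inversions: 13

The array has 13 inversion(s): (0,1), (0,2), (0,3), (0,4), (0,5), (0,6), (0,7), (1,3), (2,3), (4,7), (5,6), (5,7), (6,7). Each pair (i,j) satisfies i < j and arr[i] > arr[j].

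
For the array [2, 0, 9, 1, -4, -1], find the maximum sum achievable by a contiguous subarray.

Using Kadane's algorithm on [2, 0, 9, 1, -4, -1]:

Scanning through the array:
Position 1 (value 0): max_ending_here = 2, max_so_far = 2
Position 2 (value 9): max_ending_here = 11, max_so_far = 11
Position 3 (value 1): max_ending_here = 12, max_so_far = 12
Position 4 (value -4): max_ending_here = 8, max_so_far = 12
Position 5 (value -1): max_ending_here = 7, max_so_far = 12

Maximum subarray: [2, 0, 9, 1]
Maximum sum: 12

The maximum subarray is [2, 0, 9, 1] with sum 12. This subarray runs from index 0 to index 3.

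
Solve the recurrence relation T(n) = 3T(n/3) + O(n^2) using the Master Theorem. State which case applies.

Master Theorem for T(n) = 3T(n/3) + O(n^2):

a = 3, b = 3, c = 2
log_b(a) = log_3(3) = 1.0000

Case 3: c = 2 > log_3(3) = 1.0000
T(n) = O(n^2) = O(n^2)

For T(n) = 3T(n/3) + O(n^2): log_3(3) = 1.0000. This is Case 3 of the Master Theorem (c > log_b(a), work dominated by root), giving O(n^2).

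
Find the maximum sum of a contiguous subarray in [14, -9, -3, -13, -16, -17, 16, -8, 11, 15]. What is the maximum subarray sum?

Using Kadane's algorithm on [14, -9, -3, -13, -16, -17, 16, -8, 11, 15]:

Scanning through the array:
Position 1 (value -9): max_ending_here = 5, max_so_far = 14
Position 2 (value -3): max_ending_here = 2, max_so_far = 14
Position 3 (value -13): max_ending_here = -11, max_so_far = 14
Position 4 (value -16): max_ending_here = -16, max_so_far = 14
Position 5 (value -17): max_ending_here = -17, max_so_far = 14
Position 6 (value 16): max_ending_here = 16, max_so_far = 16
Position 7 (value -8): max_ending_here = 8, max_so_far = 16
Position 8 (value 11): max_ending_here = 19, max_so_far = 19
Position 9 (value 15): max_ending_here = 34, max_so_far = 34

Maximum subarray: [16, -8, 11, 15]
Maximum sum: 34

The maximum subarray is [16, -8, 11, 15] with sum 34. This subarray runs from index 6 to index 9.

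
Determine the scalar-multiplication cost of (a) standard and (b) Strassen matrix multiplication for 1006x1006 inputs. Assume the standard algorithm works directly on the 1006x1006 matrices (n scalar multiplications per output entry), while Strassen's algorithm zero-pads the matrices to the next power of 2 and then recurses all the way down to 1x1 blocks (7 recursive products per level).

Matrix multiplication for 1006x1006 matrices:

Strassen's algorithm requires power-of-2 dimensions. Pad 1006x1006 to 1024x1024 (next power of 2).

Standard algorithm: 1006^3 = 1018108216 multiplications
Strassen's algorithm: 7^(log2(1024)) = 7^10 = 282475249 multiplications
Savings: 1018108216 - 282475249 = 735632967 multiplications

Standard: 1018108216 multiplications (1006^3). Strassen: 282475249 multiplications (7^10, after padding to 1024x1024). Strassen reduces 8 recursive multiplications to 7 at each level.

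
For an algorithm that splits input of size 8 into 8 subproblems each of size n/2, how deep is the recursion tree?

For divide and conquer with division factor 2:

Problem sizes at each level:
Level 0: 8
Level 1: 4
Level 2: 2
Level 3: 1

The root is level 0 and the size-1 base case is level 3 (the tree spans levels 0 through 3, i.e. 4 levels counting the root), so the depth is the number of divisions: log_2(8) = 3

The recursion tree depth is log_2(8) = 3. At each level, the problem size is divided by 2, so it takes 3 divisions to reduce to a base case of size 1. The algorithm makes 8 recursive calls at each level.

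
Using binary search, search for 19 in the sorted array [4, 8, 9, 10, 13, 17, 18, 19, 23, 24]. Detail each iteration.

Binary search for 19 in [4, 8, 9, 10, 13, 17, 18, 19, 23, 24]:

lo=0, hi=9, mid=4, arr[mid]=13 -> 13 < 19, search right half
lo=5, hi=9, mid=7, arr[mid]=19 -> Found target at index 7!

Binary search finds 19 at index 7 after 2 comparisons. The search repeatedly halves the search space by comparing with the middle element.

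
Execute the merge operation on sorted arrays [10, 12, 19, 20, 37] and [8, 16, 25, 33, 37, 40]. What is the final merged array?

Merging process:

Compare 10 vs 8: take 8 from right. Merged: [8]
Compare 10 vs 16: take 10 from left. Merged: [8, 10]
Compare 12 vs 16: take 12 from left. Merged: [8, 10, 12]
Compare 19 vs 16: take 16 from right. Merged: [8, 10, 12, 16]
Compare 19 vs 25: take 19 from left. Merged: [8, 10, 12, 16, 19]
Compare 20 vs 25: take 20 from left. Merged: [8, 10, 12, 16, 19, 20]
Compare 37 vs 25: take 25 from right. Merged: [8, 10, 12, 16, 19, 20, 25]
Compare 37 vs 33: take 33 from right. Merged: [8, 10, 12, 16, 19, 20, 25, 33]
Compare 37 vs 37: take 37 from left. Merged: [8, 10, 12, 16, 19, 20, 25, 33, 37]
Append remaining from right: [37, 40]. Merged: [8, 10, 12, 16, 19, 20, 25, 33, 37, 37, 40]

Final merged array: [8, 10, 12, 16, 19, 20, 25, 33, 37, 37, 40]
Total comparisons: 9

The merged array is [8, 10, 12, 16, 19, 20, 25, 33, 37, 37, 40], requiring 9 comparisons. The merge step runs in O(n) time where n is the total number of elements.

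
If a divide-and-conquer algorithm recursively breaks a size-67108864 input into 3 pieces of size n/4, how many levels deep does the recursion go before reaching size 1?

For divide and conquer with division factor 4:

Problem sizes at each level:
Level 0: 67108864
Level 1: 16777216
Level 2: 4194304
Level 3: 1048576
Level 4: 262144
Level 5: 65536
Level 6: 16384
Level 7: 4096
Level 8: 1024
Level 9: 256
Level 10: 64
Level 11: 16
Level 12: 4
Level 13: 1

The root is level 0 and the size-1 base case is level 13 (the tree spans levels 0 through 13, i.e. 14 levels counting the root), so the depth is the number of divisions: log_4(67108864) = 13

The recursion tree depth is log_4(67108864) = 13. At each level, the problem size is divided by 4, so it takes 13 divisions to reduce to a base case of size 1. The algorithm makes 3 recursive calls at each level.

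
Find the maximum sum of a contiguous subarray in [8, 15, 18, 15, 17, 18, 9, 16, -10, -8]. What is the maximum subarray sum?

Using Kadane's algorithm on [8, 15, 18, 15, 17, 18, 9, 16, -10, -8]:

Scanning through the array:
Position 1 (value 15): max_ending_here = 23, max_so_far = 23
Position 2 (value 18): max_ending_here = 41, max_so_far = 41
Position 3 (value 15): max_ending_here = 56, max_so_far = 56
Position 4 (value 17): max_ending_here = 73, max_so_far = 73
Position 5 (value 18): max_ending_here = 91, max_so_far = 91
Position 6 (value 9): max_ending_here = 100, max_so_far = 100
Position 7 (value 16): max_ending_here = 116, max_so_far = 116
Position 8 (value -10): max_ending_here = 106, max_so_far = 116
Position 9 (value -8): max_ending_here = 98, max_so_far = 116

Maximum subarray: [8, 15, 18, 15, 17, 18, 9, 16]
Maximum sum: 116

The maximum subarray is [8, 15, 18, 15, 17, 18, 9, 16] with sum 116. This subarray runs from index 0 to index 7.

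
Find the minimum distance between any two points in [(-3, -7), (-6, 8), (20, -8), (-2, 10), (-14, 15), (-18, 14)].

Computing all pairwise distances among 6 points:

d((-3, -7), (-6, 8)) = 15.2971
d((-3, -7), (20, -8)) = 23.0217
d((-3, -7), (-2, 10)) = 17.0294
d((-3, -7), (-14, 15)) = 24.5967
d((-3, -7), (-18, 14)) = 25.807
d((-6, 8), (20, -8)) = 30.5287
d((-6, 8), (-2, 10)) = 4.4721
d((-6, 8), (-14, 15)) = 10.6301
d((-6, 8), (-18, 14)) = 13.4164
d((20, -8), (-2, 10)) = 28.4253
d((20, -8), (-14, 15)) = 41.0488
d((20, -8), (-18, 14)) = 43.909
d((-2, 10), (-14, 15)) = 13.0
d((-2, 10), (-18, 14)) = 16.4924
d((-14, 15), (-18, 14)) = 4.1231 <-- minimum

Closest pair: (-14, 15) and (-18, 14) with distance 4.1231

The closest pair is (-14, 15) and (-18, 14) with Euclidean distance 4.1231. For 6 points, brute-force pairwise comparison is shown above. For large n, the divide-and-conquer algorithm (sort by x, recurse on halves, check the dividing strip) achieves O(n log n).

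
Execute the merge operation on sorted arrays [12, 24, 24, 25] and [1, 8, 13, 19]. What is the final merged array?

Merging process:

Compare 12 vs 1: take 1 from right. Merged: [1]
Compare 12 vs 8: take 8 from right. Merged: [1, 8]
Compare 12 vs 13: take 12 from left. Merged: [1, 8, 12]
Compare 24 vs 13: take 13 from right. Merged: [1, 8, 12, 13]
Compare 24 vs 19: take 19 from right. Merged: [1, 8, 12, 13, 19]
Append remaining from left: [24, 24, 25]. Merged: [1, 8, 12, 13, 19, 24, 24, 25]

Final merged array: [1, 8, 12, 13, 19, 24, 24, 25]
Total comparisons: 5

The merged array is [1, 8, 12, 13, 19, 24, 24, 25], requiring 5 comparisons. The merge step runs in O(n) time where n is the total number of elements.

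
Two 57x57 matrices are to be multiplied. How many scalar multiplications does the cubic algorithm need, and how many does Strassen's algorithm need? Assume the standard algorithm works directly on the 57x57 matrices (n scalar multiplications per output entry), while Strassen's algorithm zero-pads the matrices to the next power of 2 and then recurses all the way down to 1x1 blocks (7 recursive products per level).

Matrix multiplication for 57x57 matrices:

Strassen's algorithm requires power-of-2 dimensions. Pad 57x57 to 64x64 (next power of 2).

Standard algorithm: 57^3 = 185193 multiplications
Strassen's algorithm: 7^(log2(64)) = 7^6 = 117649 multiplications
Savings: 185193 - 117649 = 67544 multiplications

Standard: 185193 multiplications (57^3). Strassen: 117649 multiplications (7^6, after padding to 64x64). Strassen reduces 8 recursive multiplications to 7 at each level.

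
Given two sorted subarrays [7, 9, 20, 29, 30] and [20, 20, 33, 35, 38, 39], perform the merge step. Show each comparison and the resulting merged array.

Merging process:

Compare 7 vs 20: take 7 from left. Merged: [7]
Compare 9 vs 20: take 9 from left. Merged: [7, 9]
Compare 20 vs 20: take 20 from left. Merged: [7, 9, 20]
Compare 29 vs 20: take 20 from right. Merged: [7, 9, 20, 20]
Compare 29 vs 20: take 20 from right. Merged: [7, 9, 20, 20, 20]
Compare 29 vs 33: take 29 from left. Merged: [7, 9, 20, 20, 20, 29]
Compare 30 vs 33: take 30 from left. Merged: [7, 9, 20, 20, 20, 29, 30]
Append remaining from right: [33, 35, 38, 39]. Merged: [7, 9, 20, 20, 20, 29, 30, 33, 35, 38, 39]

Final merged array: [7, 9, 20, 20, 20, 29, 30, 33, 35, 38, 39]
Total comparisons: 7

The merged array is [7, 9, 20, 20, 20, 29, 30, 33, 35, 38, 39], requiring 7 comparisons. The merge step runs in O(n) time where n is the total number of elements.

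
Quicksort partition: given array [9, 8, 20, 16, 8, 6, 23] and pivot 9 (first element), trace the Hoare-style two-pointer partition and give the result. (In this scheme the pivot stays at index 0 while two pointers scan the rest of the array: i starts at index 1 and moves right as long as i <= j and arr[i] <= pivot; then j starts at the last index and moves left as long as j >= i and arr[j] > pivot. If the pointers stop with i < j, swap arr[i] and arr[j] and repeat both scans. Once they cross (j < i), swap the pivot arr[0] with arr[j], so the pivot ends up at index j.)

Hoare-style two-pointer partition with pivot = 9:

Initial array: [9, 8, 20, 16, 8, 6, 23]

Pointers start at i = 1, j = 6.
i stops at index 2 (arr[2]=20 > 9), j stops at index 5 (arr[5]=6 <= 9): swap arr[2] and arr[5], array becomes [9, 8, 6, 16, 8, 20, 23]
i stops at index 3 (arr[3]=16 > 9), j stops at index 4 (arr[4]=8 <= 9): swap arr[3] and arr[4], array becomes [9, 8, 6, 8, 16, 20, 23]
i ends at 4, j ends at 3: the pointers have crossed (j < i), so scanning stops.

Swap pivot arr[0] with arr[3] to place pivot at position 3: [8, 8, 6, 9, 16, 20, 23]
Pivot position: 3

After partitioning with pivot 9, the array becomes [8, 8, 6, 9, 16, 20, 23]. The pivot is placed at index 3. All elements to the left of the pivot are <= 9, and all elements to the right are > 9.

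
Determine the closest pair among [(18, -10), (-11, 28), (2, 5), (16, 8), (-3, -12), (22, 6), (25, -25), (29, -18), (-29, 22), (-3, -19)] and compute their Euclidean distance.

Computing all pairwise distances among 10 points:

d((18, -10), (-11, 28)) = 47.8017
d((18, -10), (2, 5)) = 21.9317
d((18, -10), (16, 8)) = 18.1108
d((18, -10), (-3, -12)) = 21.095
d((18, -10), (22, 6)) = 16.4924
d((18, -10), (25, -25)) = 16.5529
d((18, -10), (29, -18)) = 13.6015
d((18, -10), (-29, 22)) = 56.8595
d((18, -10), (-3, -19)) = 22.8473
d((-11, 28), (2, 5)) = 26.4197
d((-11, 28), (16, 8)) = 33.6006
d((-11, 28), (-3, -12)) = 40.7922
d((-11, 28), (22, 6)) = 39.6611
d((-11, 28), (25, -25)) = 64.0703
d((-11, 28), (29, -18)) = 60.959
d((-11, 28), (-29, 22)) = 18.9737
d((-11, 28), (-3, -19)) = 47.676
d((2, 5), (16, 8)) = 14.3178
d((2, 5), (-3, -12)) = 17.72
d((2, 5), (22, 6)) = 20.025
d((2, 5), (25, -25)) = 37.8021
d((2, 5), (29, -18)) = 35.4683
d((2, 5), (-29, 22)) = 35.3553
d((2, 5), (-3, -19)) = 24.5153
d((16, 8), (-3, -12)) = 27.5862
d((16, 8), (22, 6)) = 6.3246 <-- minimum
d((16, 8), (25, -25)) = 34.2053
d((16, 8), (29, -18)) = 29.0689
d((16, 8), (-29, 22)) = 47.1275
d((16, 8), (-3, -19)) = 33.0151
d((-3, -12), (22, 6)) = 30.8058
d((-3, -12), (25, -25)) = 30.8707
d((-3, -12), (29, -18)) = 32.5576
d((-3, -12), (-29, 22)) = 42.8019
d((-3, -12), (-3, -19)) = 7.0
d((22, 6), (25, -25)) = 31.1448
d((22, 6), (29, -18)) = 25.0
d((22, 6), (-29, 22)) = 53.4509
d((22, 6), (-3, -19)) = 35.3553
d((25, -25), (29, -18)) = 8.0623
d((25, -25), (-29, 22)) = 71.5891
d((25, -25), (-3, -19)) = 28.6356
d((29, -18), (-29, 22)) = 70.4557
d((29, -18), (-3, -19)) = 32.0156
d((-29, 22), (-3, -19)) = 48.5489

Closest pair: (16, 8) and (22, 6) with distance 6.3246

The closest pair is (16, 8) and (22, 6) with Euclidean distance 6.3246. For 10 points, brute-force pairwise comparison is shown above. For large n, the divide-and-conquer algorithm (sort by x, recurse on halves, check the dividing strip) achieves O(n log n).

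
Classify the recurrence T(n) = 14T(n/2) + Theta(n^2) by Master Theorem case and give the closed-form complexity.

Master Theorem for T(n) = 14T(n/2) + O(n^2):

a = 14, b = 2, c = 2
log_b(a) = log_2(14) = 3.8074

Case 1: c = 2 < log_2(14) = 3.8074
T(n) = O(n^(log_2 14))

For T(n) = 14T(n/2) + O(n^2): log_2(14) = 3.8074. This is Case 1 of the Master Theorem (c < log_b(a), work dominated by leaves), giving O(n^(log_2 14)).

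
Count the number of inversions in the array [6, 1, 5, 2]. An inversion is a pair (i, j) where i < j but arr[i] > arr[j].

Finding inversions in [6, 1, 5, 2]:

(0, 1): arr[0]=6 > arr[1]=1
(0, 2): arr[0]=6 > arr[2]=5
(0, 3): arr[0]=6 > arr[3]=2
(2, 3): arr[2]=5 > arr[3]=2

Total inversions: 4

The array has 4 inversion(s): (0,1), (0,2), (0,3), (2,3). Each pair (i,j) satisfies i < j and arr[i] > arr[j].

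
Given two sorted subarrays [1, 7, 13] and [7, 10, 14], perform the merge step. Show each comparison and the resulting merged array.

Merging process:

Compare 1 vs 7: take 1 from left. Merged: [1]
Compare 7 vs 7: take 7 from left. Merged: [1, 7]
Compare 13 vs 7: take 7 from right. Merged: [1, 7, 7]
Compare 13 vs 10: take 10 from right. Merged: [1, 7, 7, 10]
Compare 13 vs 14: take 13 from left. Merged: [1, 7, 7, 10, 13]
Append remaining from right: [14]. Merged: [1, 7, 7, 10, 13, 14]

Final merged array: [1, 7, 7, 10, 13, 14]
Total comparisons: 5

The merged array is [1, 7, 7, 10, 13, 14], requiring 5 comparisons. The merge step runs in O(n) time where n is the total number of elements.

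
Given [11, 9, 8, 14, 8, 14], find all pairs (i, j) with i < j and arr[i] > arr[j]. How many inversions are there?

Finding inversions in [11, 9, 8, 14, 8, 14]:

(0, 1): arr[0]=11 > arr[1]=9
(0, 2): arr[0]=11 > arr[2]=8
(0, 4): arr[0]=11 > arr[4]=8
(1, 2): arr[1]=9 > arr[2]=8
(1, 4): arr[1]=9 > arr[4]=8
(3, 4): arr[3]=14 > arr[4]=8

Total inversions: 6

The array has 6 inversion(s): (0,1), (0,2), (0,4), (1,2), (1,4), (3,4). Each pair (i,j) satisfies i < j and arr[i] > arr[j].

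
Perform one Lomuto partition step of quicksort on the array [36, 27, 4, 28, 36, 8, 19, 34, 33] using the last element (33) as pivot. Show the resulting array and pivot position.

Lomuto partition with pivot = 33:

Initial array: [36, 27, 4, 28, 36, 8, 19, 34, 33]

arr[0]=36 > 33: no swap
arr[1]=27 <= 33: swap with position 0, array becomes [27, 36, 4, 28, 36, 8, 19, 34, 33]
arr[2]=4 <= 33: swap with position 1, array becomes [27, 4, 36, 28, 36, 8, 19, 34, 33]
arr[3]=28 <= 33: swap with position 2, array becomes [27, 4, 28, 36, 36, 8, 19, 34, 33]
arr[4]=36 > 33: no swap
arr[5]=8 <= 33: swap with position 3, array becomes [27, 4, 28, 8, 36, 36, 19, 34, 33]
arr[6]=19 <= 33: swap with position 4, array becomes [27, 4, 28, 8, 19, 36, 36, 34, 33]
arr[7]=34 > 33: no swap

Place pivot at position 5: [27, 4, 28, 8, 19, 33, 36, 34, 36]
Pivot position: 5

After partitioning with pivot 33, the array becomes [27, 4, 28, 8, 19, 33, 36, 34, 36]. The pivot is placed at index 5. All elements to the left of the pivot are <= 33, and all elements to the right are > 33.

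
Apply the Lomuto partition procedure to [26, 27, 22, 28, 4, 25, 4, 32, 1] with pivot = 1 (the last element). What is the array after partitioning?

Lomuto partition with pivot = 1:

Initial array: [26, 27, 22, 28, 4, 25, 4, 32, 1]

arr[0]=26 > 1: no swap
arr[1]=27 > 1: no swap
arr[2]=22 > 1: no swap
arr[3]=28 > 1: no swap
arr[4]=4 > 1: no swap
arr[5]=25 > 1: no swap
arr[6]=4 > 1: no swap
arr[7]=32 > 1: no swap

Place pivot at position 0: [1, 27, 22, 28, 4, 25, 4, 32, 26]
Pivot position: 0

After partitioning with pivot 1, the array becomes [1, 27, 22, 28, 4, 25, 4, 32, 26]. The pivot is placed at index 0. All elements to the left of the pivot are <= 1, and all elements to the right are > 1.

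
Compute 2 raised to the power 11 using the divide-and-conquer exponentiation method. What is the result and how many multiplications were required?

Computing 2^11 by squaring (build up from 2^1; each line after the first costs one multiplication):

2^1 = 2
2^2 = (2^1)^2 = 2^2 = 4
2^4 = (2^2)^2 = 4^2 = 16
2^5 = 2 * 2^4 = 2 * 16 = 32
2^10 = (2^5)^2 = 32^2 = 1024
2^11 = 2 * 2^10 = 2 * 1024 = 2048

Result: 2048
Multiplications needed: 5 (5 lines after 2^1)

2^11 = 2048. Using exponentiation by squaring, this requires 5 multiplications. The key idea: if the exponent is even, square the half-power; if odd, multiply by the base once.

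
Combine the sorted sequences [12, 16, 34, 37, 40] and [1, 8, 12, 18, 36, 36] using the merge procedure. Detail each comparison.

Merging process:

Compare 12 vs 1: take 1 from right. Merged: [1]
Compare 12 vs 8: take 8 from right. Merged: [1, 8]
Compare 12 vs 12: take 12 from left. Merged: [1, 8, 12]
Compare 16 vs 12: take 12 from right. Merged: [1, 8, 12, 12]
Compare 16 vs 18: take 16 from left. Merged: [1, 8, 12, 12, 16]
Compare 34 vs 18: take 18 from right. Merged: [1, 8, 12, 12, 16, 18]
Compare 34 vs 36: take 34 from left. Merged: [1, 8, 12, 12, 16, 18, 34]
Compare 37 vs 36: take 36 from right. Merged: [1, 8, 12, 12, 16, 18, 34, 36]
Compare 37 vs 36: take 36 from right. Merged: [1, 8, 12, 12, 16, 18, 34, 36, 36]
Append remaining from left: [37, 40]. Merged: [1, 8, 12, 12, 16, 18, 34, 36, 36, 37, 40]

Final merged array: [1, 8, 12, 12, 16, 18, 34, 36, 36, 37, 40]
Total comparisons: 9

The merged array is [1, 8, 12, 12, 16, 18, 34, 36, 36, 37, 40], requiring 9 comparisons. The merge step runs in O(n) time where n is the total number of elements.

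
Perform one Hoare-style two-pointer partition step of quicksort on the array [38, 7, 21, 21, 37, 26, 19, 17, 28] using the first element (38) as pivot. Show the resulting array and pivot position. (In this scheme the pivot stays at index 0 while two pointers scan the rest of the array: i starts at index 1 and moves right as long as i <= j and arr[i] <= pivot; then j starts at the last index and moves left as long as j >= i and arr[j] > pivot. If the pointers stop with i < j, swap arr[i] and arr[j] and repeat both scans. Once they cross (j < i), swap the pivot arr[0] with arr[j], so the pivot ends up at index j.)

Hoare-style two-pointer partition with pivot = 38:

Initial array: [38, 7, 21, 21, 37, 26, 19, 17, 28]

Pointers start at i = 1, j = 8.
i ends at 9, j ends at 8: the pointers have crossed (j < i), so scanning stops.

Swap pivot arr[0] with arr[8] to place pivot at position 8: [28, 7, 21, 21, 37, 26, 19, 17, 38]
Pivot position: 8

After partitioning with pivot 38, the array becomes [28, 7, 21, 21, 37, 26, 19, 17, 38]. The pivot is placed at index 8. All elements to the left of the pivot are <= 38, and all elements to the right are > 38.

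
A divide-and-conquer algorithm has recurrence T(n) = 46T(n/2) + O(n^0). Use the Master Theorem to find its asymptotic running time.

Master Theorem for T(n) = 46T(n/2) + O(n^0):

a = 46, b = 2, c = 0
log_b(a) = log_2(46) = 5.5236

Case 1: c = 0 < log_2(46) = 5.5236
T(n) = O(n^(log_2 46))

For T(n) = 46T(n/2) + O(n^0): log_2(46) = 5.5236. This is Case 1 of the Master Theorem (c < log_b(a), work dominated by leaves), giving O(n^(log_2 46)).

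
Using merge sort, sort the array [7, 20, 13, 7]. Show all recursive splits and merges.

Merge sort trace:

Split: [7, 20, 13, 7] -> [7, 20] and [13, 7]
  Split: [7, 20] -> [7] and [20]
  Merge: [7] + [20] -> [7, 20]
  Split: [13, 7] -> [13] and [7]
  Merge: [13] + [7] -> [7, 13]
Merge: [7, 20] + [7, 13] -> [7, 7, 13, 20]

Final sorted array: [7, 7, 13, 20]

The merge sort proceeds by recursively splitting the array and merging sorted halves.
After all merges, the sorted array is [7, 7, 13, 20].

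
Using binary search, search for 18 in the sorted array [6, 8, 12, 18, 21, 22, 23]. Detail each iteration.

Binary search for 18 in [6, 8, 12, 18, 21, 22, 23]:

lo=0, hi=6, mid=3, arr[mid]=18 -> Found target at index 3!

Binary search finds 18 at index 3 after 1 comparisons. The search repeatedly halves the search space by comparing with the middle element.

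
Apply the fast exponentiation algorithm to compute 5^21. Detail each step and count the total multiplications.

Computing 5^21 by squaring (build up from 5^1; each line after the first costs one multiplication):

5^1 = 5
5^2 = (5^1)^2 = 5^2 = 25
5^4 = (5^2)^2 = 25^2 = 625
5^5 = 5 * 5^4 = 5 * 625 = 3125
5^10 = (5^5)^2 = 3125^2 = 9765625
5^20 = (5^10)^2 = 9765625^2 = 95367431640625
5^21 = 5 * 5^20 = 5 * 95367431640625 = 476837158203125

Result: 476837158203125
Multiplications needed: 6 (6 lines after 5^1)

5^21 = 476837158203125. Using exponentiation by squaring, this requires 6 multiplications. The key idea: if the exponent is even, square the half-power; if odd, multiply by the base once.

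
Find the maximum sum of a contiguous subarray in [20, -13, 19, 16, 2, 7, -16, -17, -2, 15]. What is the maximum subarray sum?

Using Kadane's algorithm on [20, -13, 19, 16, 2, 7, -16, -17, -2, 15]:

Scanning through the array:
Position 1 (value -13): max_ending_here = 7, max_so_far = 20
Position 2 (value 19): max_ending_here = 26, max_so_far = 26
Position 3 (value 16): max_ending_here = 42, max_so_far = 42
Position 4 (value 2): max_ending_here = 44, max_so_far = 44
Position 5 (value 7): max_ending_here = 51, max_so_far = 51
Position 6 (value -16): max_ending_here = 35, max_so_far = 51
Position 7 (value -17): max_ending_here = 18, max_so_far = 51
Position 8 (value -2): max_ending_here = 16, max_so_far = 51
Position 9 (value 15): max_ending_here = 31, max_so_far = 51

Maximum subarray: [20, -13, 19, 16, 2, 7]
Maximum sum: 51

The maximum subarray is [20, -13, 19, 16, 2, 7] with sum 51. This subarray runs from index 0 to index 5.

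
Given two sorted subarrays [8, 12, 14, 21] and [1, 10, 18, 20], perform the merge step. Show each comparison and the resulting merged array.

Merging process:

Compare 8 vs 1: take 1 from right. Merged: [1]
Compare 8 vs 10: take 8 from left. Merged: [1, 8]
Compare 12 vs 10: take 10 from right. Merged: [1, 8, 10]
Compare 12 vs 18: take 12 from left. Merged: [1, 8, 10, 12]
Compare 14 vs 18: take 14 from left. Merged: [1, 8, 10, 12, 14]
Compare 21 vs 18: take 18 from right. Merged: [1, 8, 10, 12, 14, 18]
Compare 21 vs 20: take 20 from right. Merged: [1, 8, 10, 12, 14, 18, 20]
Append remaining from left: [21]. Merged: [1, 8, 10, 12, 14, 18, 20, 21]

Final merged array: [1, 8, 10, 12, 14, 18, 20, 21]
Total comparisons: 7

The merged array is [1, 8, 10, 12, 14, 18, 20, 21], requiring 7 comparisons. The merge step runs in O(n) time where n is the total number of elements.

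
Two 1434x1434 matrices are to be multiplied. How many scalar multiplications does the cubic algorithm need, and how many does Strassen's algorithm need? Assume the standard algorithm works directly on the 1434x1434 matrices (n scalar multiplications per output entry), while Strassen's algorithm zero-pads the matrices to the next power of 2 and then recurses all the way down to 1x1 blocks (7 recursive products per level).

Matrix multiplication for 1434x1434 matrices:

Strassen's algorithm requires power-of-2 dimensions. Pad 1434x1434 to 2048x2048 (next power of 2).

Standard algorithm: 1434^3 = 2948814504 multiplications
Strassen's algorithm: 7^(log2(2048)) = 7^11 = 1977326743 multiplications
Savings: 2948814504 - 1977326743 = 971487761 multiplications

Standard: 2948814504 multiplications (1434^3). Strassen: 1977326743 multiplications (7^11, after padding to 2048x2048). Strassen reduces 8 recursive multiplications to 7 at each level.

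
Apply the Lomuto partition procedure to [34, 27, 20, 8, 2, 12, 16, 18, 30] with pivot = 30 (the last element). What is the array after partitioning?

Lomuto partition with pivot = 30:

Initial array: [34, 27, 20, 8, 2, 12, 16, 18, 30]

arr[0]=34 > 30: no swap
arr[1]=27 <= 30: swap with position 0, array becomes [27, 34, 20, 8, 2, 12, 16, 18, 30]
arr[2]=20 <= 30: swap with position 1, array becomes [27, 20, 34, 8, 2, 12, 16, 18, 30]
arr[3]=8 <= 30: swap with position 2, array becomes [27, 20, 8, 34, 2, 12, 16, 18, 30]
arr[4]=2 <= 30: swap with position 3, array becomes [27, 20, 8, 2, 34, 12, 16, 18, 30]
arr[5]=12 <= 30: swap with position 4, array becomes [27, 20, 8, 2, 12, 34, 16, 18, 30]
arr[6]=16 <= 30: swap with position 5, array becomes [27, 20, 8, 2, 12, 16, 34, 18, 30]
arr[7]=18 <= 30: swap with position 6, array becomes [27, 20, 8, 2, 12, 16, 18, 34, 30]

Place pivot at position 7: [27, 20, 8, 2, 12, 16, 18, 30, 34]
Pivot position: 7

After partitioning with pivot 30, the array becomes [27, 20, 8, 2, 12, 16, 18, 30, 34]. The pivot is placed at index 7. All elements to the left of the pivot are <= 30, and all elements to the right are > 30.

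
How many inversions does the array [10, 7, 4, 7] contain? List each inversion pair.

Finding inversions in [10, 7, 4, 7]:

(0, 1): arr[0]=10 > arr[1]=7
(0, 2): arr[0]=10 > arr[2]=4
(0, 3): arr[0]=10 > arr[3]=7
(1, 2): arr[1]=7 > arr[2]=4

Total inversions: 4

The array has 4 inversion(s): (0,1), (0,2), (0,3), (1,2). Each pair (i,j) satisfies i < j and arr[i] > arr[j].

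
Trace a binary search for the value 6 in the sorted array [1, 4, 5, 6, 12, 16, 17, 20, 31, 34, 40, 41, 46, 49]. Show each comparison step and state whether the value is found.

Binary search for 6 in [1, 4, 5, 6, 12, 16, 17, 20, 31, 34, 40, 41, 46, 49]:

lo=0, hi=13, mid=6, arr[mid]=17 -> 17 > 6, search left half
lo=0, hi=5, mid=2, arr[mid]=5 -> 5 < 6, search right half
lo=3, hi=5, mid=4, arr[mid]=12 -> 12 > 6, search left half
lo=3, hi=3, mid=3, arr[mid]=6 -> Found target at index 3!

Binary search finds 6 at index 3 after 4 comparisons. The search repeatedly halves the search space by comparing with the middle element.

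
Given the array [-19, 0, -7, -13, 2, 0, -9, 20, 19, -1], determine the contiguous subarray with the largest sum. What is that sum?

Using Kadane's algorithm on [-19, 0, -7, -13, 2, 0, -9, 20, 19, -1]:

Scanning through the array:
Position 1 (value 0): max_ending_here = 0, max_so_far = 0
Position 2 (value -7): max_ending_here = -7, max_so_far = 0
Position 3 (value -13): max_ending_here = -13, max_so_far = 0
Position 4 (value 2): max_ending_here = 2, max_so_far = 2
Position 5 (value 0): max_ending_here = 2, max_so_far = 2
Position 6 (value -9): max_ending_here = -7, max_so_far = 2
Position 7 (value 20): max_ending_here = 20, max_so_far = 20
Position 8 (value 19): max_ending_here = 39, max_so_far = 39
Position 9 (value -1): max_ending_here = 38, max_so_far = 39

Maximum subarray: [20, 19]
Maximum sum: 39

The maximum subarray is [20, 19] with sum 39. This subarray runs from index 7 to index 8.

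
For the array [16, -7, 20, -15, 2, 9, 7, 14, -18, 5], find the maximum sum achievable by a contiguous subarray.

Using Kadane's algorithm on [16, -7, 20, -15, 2, 9, 7, 14, -18, 5]:

Scanning through the array:
Position 1 (value -7): max_ending_here = 9, max_so_far = 16
Position 2 (value 20): max_ending_here = 29, max_so_far = 29
Position 3 (value -15): max_ending_here = 14, max_so_far = 29
Position 4 (value 2): max_ending_here = 16, max_so_far = 29
Position 5 (value 9): max_ending_here = 25, max_so_far = 29
Position 6 (value 7): max_ending_here = 32, max_so_far = 32
Position 7 (value 14): max_ending_here = 46, max_so_far = 46
Position 8 (value -18): max_ending_here = 28, max_so_far = 46
Position 9 (value 5): max_ending_here = 33, max_so_far = 46

Maximum subarray: [16, -7, 20, -15, 2, 9, 7, 14]
Maximum sum: 46

The maximum subarray is [16, -7, 20, -15, 2, 9, 7, 14] with sum 46. This subarray runs from index 0 to index 7.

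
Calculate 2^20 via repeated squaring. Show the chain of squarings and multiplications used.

Computing 2^20 by squaring (build up from 2^1; each line after the first costs one multiplication):

2^1 = 2
2^2 = (2^1)^2 = 2^2 = 4
2^4 = (2^2)^2 = 4^2 = 16
2^5 = 2 * 2^4 = 2 * 16 = 32
2^10 = (2^5)^2 = 32^2 = 1024
2^20 = (2^10)^2 = 1024^2 = 1048576

Result: 1048576
Multiplications needed: 5 (5 lines after 2^1)

2^20 = 1048576. Using exponentiation by squaring, this requires 5 multiplications. The key idea: if the exponent is even, square the half-power; if odd, multiply by the base once.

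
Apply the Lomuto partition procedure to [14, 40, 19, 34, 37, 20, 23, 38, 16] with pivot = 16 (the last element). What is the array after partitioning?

Lomuto partition with pivot = 16:

Initial array: [14, 40, 19, 34, 37, 20, 23, 38, 16]

arr[0]=14 <= 16: swap with position 0, array becomes [14, 40, 19, 34, 37, 20, 23, 38, 16]
arr[1]=40 > 16: no swap
arr[2]=19 > 16: no swap
arr[3]=34 > 16: no swap
arr[4]=37 > 16: no swap
arr[5]=20 > 16: no swap
arr[6]=23 > 16: no swap
arr[7]=38 > 16: no swap

Place pivot at position 1: [14, 16, 19, 34, 37, 20, 23, 38, 40]
Pivot position: 1

After partitioning with pivot 16, the array becomes [14, 16, 19, 34, 37, 20, 23, 38, 40]. The pivot is placed at index 1. All elements to the left of the pivot are <= 16, and all elements to the right are > 16.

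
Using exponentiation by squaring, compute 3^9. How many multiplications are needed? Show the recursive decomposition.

Computing 3^9 by squaring (build up from 3^1; each line after the first costs one multiplication):

3^1 = 3
3^2 = (3^1)^2 = 3^2 = 9
3^4 = (3^2)^2 = 9^2 = 81
3^8 = (3^4)^2 = 81^2 = 6561
3^9 = 3 * 3^8 = 3 * 6561 = 19683

Result: 19683
Multiplications needed: 4 (4 lines after 3^1)

3^9 = 19683. Using exponentiation by squaring, this requires 4 multiplications. The key idea: if the exponent is even, square the half-power; if odd, multiply by the base once.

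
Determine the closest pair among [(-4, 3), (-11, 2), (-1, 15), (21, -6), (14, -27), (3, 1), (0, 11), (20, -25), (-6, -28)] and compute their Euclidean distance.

Computing all pairwise distances among 9 points:

d((-4, 3), (-11, 2)) = 7.0711
d((-4, 3), (-1, 15)) = 12.3693
d((-4, 3), (21, -6)) = 26.5707
d((-4, 3), (14, -27)) = 34.9857
d((-4, 3), (3, 1)) = 7.2801
d((-4, 3), (0, 11)) = 8.9443
d((-4, 3), (20, -25)) = 36.8782
d((-4, 3), (-6, -28)) = 31.0644
d((-11, 2), (-1, 15)) = 16.4012
d((-11, 2), (21, -6)) = 32.9848
d((-11, 2), (14, -27)) = 38.2884
d((-11, 2), (3, 1)) = 14.0357
d((-11, 2), (0, 11)) = 14.2127
d((-11, 2), (20, -25)) = 41.1096
d((-11, 2), (-6, -28)) = 30.4138
d((-1, 15), (21, -6)) = 30.4138
d((-1, 15), (14, -27)) = 44.5982
d((-1, 15), (3, 1)) = 14.5602
d((-1, 15), (0, 11)) = 4.1231 <-- minimum
d((-1, 15), (20, -25)) = 45.1774
d((-1, 15), (-6, -28)) = 43.2897
d((21, -6), (14, -27)) = 22.1359
d((21, -6), (3, 1)) = 19.3132
d((21, -6), (0, 11)) = 27.0185
d((21, -6), (20, -25)) = 19.0263
d((21, -6), (-6, -28)) = 34.8281
d((14, -27), (3, 1)) = 30.0832
d((14, -27), (0, 11)) = 40.4969
d((14, -27), (20, -25)) = 6.3246
d((14, -27), (-6, -28)) = 20.025
d((3, 1), (0, 11)) = 10.4403
d((3, 1), (20, -25)) = 31.0644
d((3, 1), (-6, -28)) = 30.3645
d((0, 11), (20, -25)) = 41.1825
d((0, 11), (-6, -28)) = 39.4588
d((20, -25), (-6, -28)) = 26.1725

Closest pair: (-1, 15) and (0, 11) with distance 4.1231

The closest pair is (-1, 15) and (0, 11) with Euclidean distance 4.1231. For 9 points, brute-force pairwise comparison is shown above. For large n, the divide-and-conquer algorithm (sort by x, recurse on halves, check the dividing strip) achieves O(n log n).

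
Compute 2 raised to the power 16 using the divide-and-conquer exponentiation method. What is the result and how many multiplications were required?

Computing 2^16 by squaring (build up from 2^1; each line after the first costs one multiplication):

2^1 = 2
2^2 = (2^1)^2 = 2^2 = 4
2^4 = (2^2)^2 = 4^2 = 16
2^8 = (2^4)^2 = 16^2 = 256
2^16 = (2^8)^2 = 256^2 = 65536

Result: 65536
Multiplications needed: 4 (4 lines after 2^1)

2^16 = 65536. Using exponentiation by squaring, this requires 4 multiplications. The key idea: if the exponent is even, square the half-power; if odd, multiply by the base once.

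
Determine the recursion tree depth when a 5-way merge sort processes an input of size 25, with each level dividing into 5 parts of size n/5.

For divide and conquer with division factor 5:

Problem sizes at each level:
Level 0: 25
Level 1: 5
Level 2: 1

The root is level 0 and the size-1 base case is level 2 (the tree spans levels 0 through 2, i.e. 3 levels counting the root), so the depth is the number of divisions: log_5(25) = 2

The recursion tree depth is log_5(25) = 2. At each level, the problem size is divided by 5, so it takes 2 divisions to reduce to a base case of size 1. The algorithm makes 5 recursive calls at each level.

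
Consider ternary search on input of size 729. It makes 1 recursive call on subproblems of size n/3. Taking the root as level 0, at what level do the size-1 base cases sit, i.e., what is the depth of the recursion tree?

For divide and conquer with division factor 3:

Problem sizes at each level:
Level 0: 729
Level 1: 243
Level 2: 81
Level 3: 27
Level 4: 9
Level 5: 3
Level 6: 1

The root is level 0 and the size-1 base case is level 6 (the tree spans levels 0 through 6, i.e. 7 levels counting the root), so the depth is the number of divisions: log_3(729) = 6

The recursion tree depth is log_3(729) = 6. At each level, the problem size is divided by 3, so it takes 6 divisions to reduce to a base case of size 1. The algorithm makes 1 recursive call at each level.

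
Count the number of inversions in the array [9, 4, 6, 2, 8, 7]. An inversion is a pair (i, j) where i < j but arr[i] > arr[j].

Finding inversions in [9, 4, 6, 2, 8, 7]:

(0, 1): arr[0]=9 > arr[1]=4
(0, 2): arr[0]=9 > arr[2]=6
(0, 3): arr[0]=9 > arr[3]=2
(0, 4): arr[0]=9 > arr[4]=8
(0, 5): arr[0]=9 > arr[5]=7
(1, 3): arr[1]=4 > arr[3]=2
(2, 3): arr[2]=6 > arr[3]=2
(4, 5): arr[4]=8 > arr[5]=7

Total inversions: 8

The array has 8 inversion(s): (0,1), (0,2), (0,3), (0,4), (0,5), (1,3), (2,3), (4,5). Each pair (i,j) satisfies i < j and arr[i] > arr[j].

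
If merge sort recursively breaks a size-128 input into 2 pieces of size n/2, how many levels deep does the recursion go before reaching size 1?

For divide and conquer with division factor 2:

Problem sizes at each level:
Level 0: 128
Level 1: 64
Level 2: 32
Level 3: 16
Level 4: 8
Level 5: 4
Level 6: 2
Level 7: 1

The root is level 0 and the size-1 base case is level 7 (the tree spans levels 0 through 7, i.e. 8 levels counting the root), so the depth is the number of divisions: log_2(128) = 7

The recursion tree depth is log_2(128) = 7. At each level, the problem size is divided by 2, so it takes 7 divisions to reduce to a base case of size 1. The algorithm makes 2 recursive calls at each level.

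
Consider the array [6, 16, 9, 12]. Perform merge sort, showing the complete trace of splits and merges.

Merge sort trace:

Split: [6, 16, 9, 12] -> [6, 16] and [9, 12]
  Split: [6, 16] -> [6] and [16]
  Merge: [6] + [16] -> [6, 16]
  Split: [9, 12] -> [9] and [12]
  Merge: [9] + [12] -> [9, 12]
Merge: [6, 16] + [9, 12] -> [6, 9, 12, 16]

Final sorted array: [6, 9, 12, 16]

The merge sort proceeds by recursively splitting the array and merging sorted halves.
After all merges, the sorted array is [6, 9, 12, 16].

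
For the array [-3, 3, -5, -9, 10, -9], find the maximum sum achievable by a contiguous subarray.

Using Kadane's algorithm on [-3, 3, -5, -9, 10, -9]:

Scanning through the array:
Position 1 (value 3): max_ending_here = 3, max_so_far = 3
Position 2 (value -5): max_ending_here = -2, max_so_far = 3
Position 3 (value -9): max_ending_here = -9, max_so_far = 3
Position 4 (value 10): max_ending_here = 10, max_so_far = 10
Position 5 (value -9): max_ending_here = 1, max_so_far = 10

Maximum subarray: [10]
Maximum sum: 10

The maximum subarray is [10] with sum 10. This subarray runs from index 4 to index 4.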